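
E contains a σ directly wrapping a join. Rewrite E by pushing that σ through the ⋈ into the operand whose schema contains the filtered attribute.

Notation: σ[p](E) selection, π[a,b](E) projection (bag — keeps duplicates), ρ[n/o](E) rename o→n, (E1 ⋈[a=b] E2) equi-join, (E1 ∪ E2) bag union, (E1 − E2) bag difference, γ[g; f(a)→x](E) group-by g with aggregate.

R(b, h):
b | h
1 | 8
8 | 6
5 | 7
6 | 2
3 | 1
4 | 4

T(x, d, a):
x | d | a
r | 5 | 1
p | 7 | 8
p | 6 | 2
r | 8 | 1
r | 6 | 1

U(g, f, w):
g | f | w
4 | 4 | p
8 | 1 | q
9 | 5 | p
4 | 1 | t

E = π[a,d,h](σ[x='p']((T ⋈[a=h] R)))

σ filters on x, owned by the left side.
E' = π[a,d,h]((σ[x='p'](T) ⋈[a=h] R))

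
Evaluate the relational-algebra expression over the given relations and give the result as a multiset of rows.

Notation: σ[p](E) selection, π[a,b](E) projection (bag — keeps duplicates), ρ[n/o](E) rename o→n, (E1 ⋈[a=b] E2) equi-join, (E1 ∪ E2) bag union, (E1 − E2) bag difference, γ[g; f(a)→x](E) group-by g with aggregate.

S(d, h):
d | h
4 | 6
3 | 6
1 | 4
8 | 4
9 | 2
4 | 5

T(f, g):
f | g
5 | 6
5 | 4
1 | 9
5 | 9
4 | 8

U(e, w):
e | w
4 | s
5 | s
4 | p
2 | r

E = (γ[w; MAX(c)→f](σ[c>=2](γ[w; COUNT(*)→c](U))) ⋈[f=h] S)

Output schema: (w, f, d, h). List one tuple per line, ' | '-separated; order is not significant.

Stepwise |·|:
  U → 4
  γ[w; COUNT(*)→c](U) → 3
  σ[c>=2](γ[w; COUNT(*)→c](U)) → 1
  γ[w; MAX(c)→f](σ[c>=2](γ[w; COUNT(*)→c](U))) → 1
  S → 6
  (γ[w; MAX(c)→f](σ[c>=2](γ[w; COUNT(*)→c](U))) ⋈[f=h] S) → 1

== RESULT ==
w | f | d | h
s | 2 | 9 | 2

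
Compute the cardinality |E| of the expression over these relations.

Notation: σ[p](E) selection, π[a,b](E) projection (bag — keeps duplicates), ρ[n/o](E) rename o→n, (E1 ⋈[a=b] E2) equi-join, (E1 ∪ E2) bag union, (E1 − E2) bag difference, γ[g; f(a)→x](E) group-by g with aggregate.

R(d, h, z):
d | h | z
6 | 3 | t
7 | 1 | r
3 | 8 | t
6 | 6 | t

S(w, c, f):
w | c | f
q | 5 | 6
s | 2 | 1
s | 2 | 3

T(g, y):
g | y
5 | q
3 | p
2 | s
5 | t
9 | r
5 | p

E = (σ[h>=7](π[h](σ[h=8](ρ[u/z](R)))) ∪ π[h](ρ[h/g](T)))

Stepwise |·|:
  R → 4
  ρ[u/z](R) → 4
  σ[h=8](ρ[u/z](R)) → 1
  π[h](σ[h=8](ρ[u/z](R))) → 1
  σ[h>=7](π[h](σ[h=8](ρ[u/z](R)))) → 1
  T → 6
  ρ[h/g](T) → 6
  π[h](ρ[h/g](T)) → 6
  (σ[h>=7](π[h](σ[h=8](ρ[u/z](R)))) ∪ π[h](ρ[h/g](T))) → 7

|E| = 7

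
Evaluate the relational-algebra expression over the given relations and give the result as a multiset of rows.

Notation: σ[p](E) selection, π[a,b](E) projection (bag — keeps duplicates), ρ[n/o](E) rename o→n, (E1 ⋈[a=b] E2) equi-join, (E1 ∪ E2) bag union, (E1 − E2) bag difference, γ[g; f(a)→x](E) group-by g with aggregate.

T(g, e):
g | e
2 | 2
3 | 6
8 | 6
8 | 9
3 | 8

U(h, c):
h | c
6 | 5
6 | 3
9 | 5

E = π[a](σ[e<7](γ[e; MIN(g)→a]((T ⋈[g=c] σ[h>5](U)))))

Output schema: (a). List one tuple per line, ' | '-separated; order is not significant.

Row counts bottom-up:
  T → 5
  U → 3
  σ[h>5](U) → 3
  (T ⋈[g=c] σ[h>5](U)) → 2
  γ[e; MIN(g)→a]((T ⋈[g=c] σ[h>5](U))) → 2
  σ[e<7](γ[e; MIN(g)→a]((T ⋈[g=c] σ[h>5](U)))) → 1
  π[a](σ[e<7](γ[e; MIN(g)→a]((T ⋈[g=c] σ[h>5](U))))) → 1

== RESULT ==
a
3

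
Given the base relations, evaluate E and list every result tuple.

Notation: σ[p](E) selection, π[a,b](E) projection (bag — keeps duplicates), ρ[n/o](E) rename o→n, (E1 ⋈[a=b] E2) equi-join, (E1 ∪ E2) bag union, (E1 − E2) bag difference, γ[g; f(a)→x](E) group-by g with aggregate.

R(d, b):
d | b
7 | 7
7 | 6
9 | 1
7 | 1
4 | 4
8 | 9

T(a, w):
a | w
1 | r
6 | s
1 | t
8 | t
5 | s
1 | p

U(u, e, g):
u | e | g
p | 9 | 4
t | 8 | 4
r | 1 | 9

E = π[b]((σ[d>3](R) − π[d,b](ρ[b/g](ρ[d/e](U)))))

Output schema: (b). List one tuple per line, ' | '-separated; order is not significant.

Row counts bottom-up:
  R → 6
  σ[d>3](R) → 6
  U → 3
  ρ[d/e](U) → 3
  ρ[b/g](ρ[d/e](U)) → 3
  π[d,b](ρ[b/g](ρ[d/e](U))) → 3
  (σ[d>3](R) − π[d,b](ρ[b/g](ρ[d/e](U)))) → 6
  π[b]((σ[d>3](R) − π[d,b](ρ[b/g](ρ[d/e](U))))) → 6

== RESULT ==
b
1
1
4
6
7
9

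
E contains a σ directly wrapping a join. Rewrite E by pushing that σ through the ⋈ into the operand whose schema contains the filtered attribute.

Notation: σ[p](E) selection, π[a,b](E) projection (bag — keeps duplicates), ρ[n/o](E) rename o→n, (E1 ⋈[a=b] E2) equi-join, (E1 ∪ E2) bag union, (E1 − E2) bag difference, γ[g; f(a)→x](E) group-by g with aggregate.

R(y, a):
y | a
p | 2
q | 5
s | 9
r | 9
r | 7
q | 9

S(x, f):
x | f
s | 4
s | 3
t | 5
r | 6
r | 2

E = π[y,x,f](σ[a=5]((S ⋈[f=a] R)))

σ filters on a, owned by the right side.
E' = π[y,x,f]((S ⋈[f=a] σ[a=5](R)))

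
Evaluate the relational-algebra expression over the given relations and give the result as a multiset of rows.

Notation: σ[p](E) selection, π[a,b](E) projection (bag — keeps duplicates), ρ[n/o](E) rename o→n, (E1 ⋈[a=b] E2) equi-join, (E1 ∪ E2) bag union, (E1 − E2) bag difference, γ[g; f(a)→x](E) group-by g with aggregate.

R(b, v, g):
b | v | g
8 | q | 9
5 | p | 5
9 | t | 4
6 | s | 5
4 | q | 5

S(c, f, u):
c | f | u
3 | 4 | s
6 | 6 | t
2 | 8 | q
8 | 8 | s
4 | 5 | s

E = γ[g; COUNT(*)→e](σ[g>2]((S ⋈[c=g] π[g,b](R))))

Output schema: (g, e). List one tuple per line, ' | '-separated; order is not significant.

Row counts bottom-up:
  S → 5
  R → 5
  π[g,b](R) → 5
  (S ⋈[c=g] π[g,b](R)) → 1
  σ[g>2]((S ⋈[c=g] π[g,b](R))) → 1
  γ[g; COUNT(*)→e](σ[g>2]((S ⋈[c=g] π[g,b](R)))) → 1

== RESULT ==
g | e
4 | 1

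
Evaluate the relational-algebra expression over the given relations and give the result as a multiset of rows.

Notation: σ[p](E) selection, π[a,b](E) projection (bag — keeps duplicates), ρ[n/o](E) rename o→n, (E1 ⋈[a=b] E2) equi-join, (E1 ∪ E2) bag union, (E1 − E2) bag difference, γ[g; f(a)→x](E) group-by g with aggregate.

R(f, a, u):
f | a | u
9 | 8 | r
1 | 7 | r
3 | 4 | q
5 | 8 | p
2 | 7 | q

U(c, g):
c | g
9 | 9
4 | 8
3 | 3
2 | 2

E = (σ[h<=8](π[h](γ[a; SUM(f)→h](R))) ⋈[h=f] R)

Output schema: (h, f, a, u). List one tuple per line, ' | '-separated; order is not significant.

Stepwise |·|:
  R → 5
  γ[a; SUM(f)→h](R) → 3
  π[h](γ[a; SUM(f)→h](R)) → 3
  σ[h<=8](π[h](γ[a; SUM(f)→h](R))) → 2
  R → 5
  (σ[h<=8](π[h](γ[a; SUM(f)→h](R))) ⋈[h=f] R) → 2

== RESULT ==
h | f | a | u
3 | 3 | 4 | q
3 | 3 | 4 | q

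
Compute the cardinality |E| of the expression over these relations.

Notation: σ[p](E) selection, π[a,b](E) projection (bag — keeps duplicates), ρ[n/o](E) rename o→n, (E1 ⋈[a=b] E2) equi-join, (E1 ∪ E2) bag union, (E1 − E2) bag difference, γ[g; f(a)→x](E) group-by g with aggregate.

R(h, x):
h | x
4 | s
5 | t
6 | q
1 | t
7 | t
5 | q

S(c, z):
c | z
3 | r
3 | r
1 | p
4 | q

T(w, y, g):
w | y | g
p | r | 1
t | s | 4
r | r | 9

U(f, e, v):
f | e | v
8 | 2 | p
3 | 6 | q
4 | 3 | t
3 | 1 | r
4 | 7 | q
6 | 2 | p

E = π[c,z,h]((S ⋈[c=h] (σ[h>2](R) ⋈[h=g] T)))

Row counts bottom-up:
  S → 4
  R → 6
  σ[h>2](R) → 5
  T → 3
  (σ[h>2](R) ⋈[h=g] T) → 1
  (S ⋈[c=h] (σ[h>2](R) ⋈[h=g] T)) → 1
  π[c,z,h]((S ⋈[c=h] (σ[h>2](R) ⋈[h=g] T))) → 1

|E| = 1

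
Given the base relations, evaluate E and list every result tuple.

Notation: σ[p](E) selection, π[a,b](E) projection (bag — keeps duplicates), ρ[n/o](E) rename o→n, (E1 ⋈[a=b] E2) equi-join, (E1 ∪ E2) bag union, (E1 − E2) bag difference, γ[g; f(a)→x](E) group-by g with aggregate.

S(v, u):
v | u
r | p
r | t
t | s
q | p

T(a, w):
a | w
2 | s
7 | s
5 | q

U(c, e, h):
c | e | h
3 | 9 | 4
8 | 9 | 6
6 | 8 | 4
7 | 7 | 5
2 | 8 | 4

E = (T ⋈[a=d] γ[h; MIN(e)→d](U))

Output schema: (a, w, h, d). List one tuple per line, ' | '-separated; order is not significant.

Stepwise |·|:
  T → 3
  U → 5
  γ[h; MIN(e)→d](U) → 3
  (T ⋈[a=d] γ[h; MIN(e)→d](U)) → 1

== RESULT ==
a | w | h | d
7 | s | 5 | 7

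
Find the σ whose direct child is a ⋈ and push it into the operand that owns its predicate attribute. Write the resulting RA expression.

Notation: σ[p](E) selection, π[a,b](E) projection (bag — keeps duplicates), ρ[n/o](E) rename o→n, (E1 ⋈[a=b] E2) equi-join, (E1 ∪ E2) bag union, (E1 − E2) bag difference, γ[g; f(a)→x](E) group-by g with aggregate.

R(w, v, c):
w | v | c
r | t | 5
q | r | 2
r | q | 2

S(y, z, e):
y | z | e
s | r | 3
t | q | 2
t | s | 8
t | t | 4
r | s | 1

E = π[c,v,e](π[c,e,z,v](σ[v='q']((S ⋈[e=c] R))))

σ filters on v, owned by the right side.
E' = π[c,v,e](π[c,e,z,v]((S ⋈[e=c] σ[v='q'](R))))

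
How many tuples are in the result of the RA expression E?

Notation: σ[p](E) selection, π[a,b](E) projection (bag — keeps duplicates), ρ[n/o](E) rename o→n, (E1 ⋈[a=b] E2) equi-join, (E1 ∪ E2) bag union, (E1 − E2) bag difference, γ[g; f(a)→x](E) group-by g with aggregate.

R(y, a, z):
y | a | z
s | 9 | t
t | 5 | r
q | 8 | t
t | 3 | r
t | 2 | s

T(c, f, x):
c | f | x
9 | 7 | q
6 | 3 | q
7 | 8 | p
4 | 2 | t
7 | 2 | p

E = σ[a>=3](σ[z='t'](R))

Per-node cardinality:
  R → 5
  σ[z='t'](R) → 2
  σ[a>=3](σ[z='t'](R)) → 2

|E| = 2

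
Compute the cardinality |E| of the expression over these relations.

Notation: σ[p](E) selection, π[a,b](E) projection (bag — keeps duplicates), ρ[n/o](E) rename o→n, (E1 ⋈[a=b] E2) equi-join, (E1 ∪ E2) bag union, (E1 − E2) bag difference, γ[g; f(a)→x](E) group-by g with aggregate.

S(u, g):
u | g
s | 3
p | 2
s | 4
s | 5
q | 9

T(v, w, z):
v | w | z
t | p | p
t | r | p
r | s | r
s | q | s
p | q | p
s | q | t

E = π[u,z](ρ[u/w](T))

Stepwise |·|:
  T → 6
  ρ[u/w](T) → 6
  π[u,z](ρ[u/w](T)) → 6

|E| = 6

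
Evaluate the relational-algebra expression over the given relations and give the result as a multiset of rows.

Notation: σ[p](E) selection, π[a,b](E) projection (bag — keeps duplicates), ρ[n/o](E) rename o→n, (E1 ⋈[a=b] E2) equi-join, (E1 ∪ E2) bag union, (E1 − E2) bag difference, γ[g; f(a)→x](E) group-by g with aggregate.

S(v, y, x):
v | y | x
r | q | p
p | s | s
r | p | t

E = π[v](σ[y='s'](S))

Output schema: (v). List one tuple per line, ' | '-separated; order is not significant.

Per-node cardinality:
  S → 3
  σ[y='s'](S) → 1
  π[v](σ[y='s'](S)) → 1

== RESULT ==
v
p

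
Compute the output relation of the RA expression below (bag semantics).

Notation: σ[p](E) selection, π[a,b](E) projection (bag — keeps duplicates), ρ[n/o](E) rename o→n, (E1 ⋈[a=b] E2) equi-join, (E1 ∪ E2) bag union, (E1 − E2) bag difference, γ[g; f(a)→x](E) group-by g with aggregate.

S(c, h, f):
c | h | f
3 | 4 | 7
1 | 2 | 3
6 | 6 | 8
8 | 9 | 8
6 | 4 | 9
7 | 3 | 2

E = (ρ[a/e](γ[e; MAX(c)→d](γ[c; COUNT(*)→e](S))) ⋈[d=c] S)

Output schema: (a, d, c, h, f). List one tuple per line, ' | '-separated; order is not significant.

Per-node cardinality:
  S → 6
  γ[c; COUNT(*)→e](S) → 5
  γ[e; MAX(c)→d](γ[c; COUNT(*)→e](S)) → 2
  ρ[a/e](γ[e; MAX(c)→d](γ[c; COUNT(*)→e](S))) → 2
  S → 6
  (ρ[a/e](γ[e; MAX(c)→d](γ[c; COUNT(*)→e](S))) ⋈[d=c] S) → 3

== RESULT ==
a | d | c | h | f
1 | 8 | 8 | 9 | 8
2 | 6 | 6 | 4 | 9
2 | 6 | 6 | 6 | 8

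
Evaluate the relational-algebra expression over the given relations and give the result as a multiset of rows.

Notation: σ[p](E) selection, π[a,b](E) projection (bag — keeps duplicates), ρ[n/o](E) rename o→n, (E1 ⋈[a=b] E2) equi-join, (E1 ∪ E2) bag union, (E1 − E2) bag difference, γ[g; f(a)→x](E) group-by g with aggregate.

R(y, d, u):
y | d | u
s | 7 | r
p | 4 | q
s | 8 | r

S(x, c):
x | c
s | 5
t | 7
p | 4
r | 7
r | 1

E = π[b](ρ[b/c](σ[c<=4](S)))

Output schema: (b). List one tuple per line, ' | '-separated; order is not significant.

Stepwise |·|:
  S → 5
  σ[c<=4](S) → 2
  ρ[b/c](σ[c<=4](S)) → 2
  π[b](ρ[b/c](σ[c<=4](S))) → 2

== RESULT ==
b
1
4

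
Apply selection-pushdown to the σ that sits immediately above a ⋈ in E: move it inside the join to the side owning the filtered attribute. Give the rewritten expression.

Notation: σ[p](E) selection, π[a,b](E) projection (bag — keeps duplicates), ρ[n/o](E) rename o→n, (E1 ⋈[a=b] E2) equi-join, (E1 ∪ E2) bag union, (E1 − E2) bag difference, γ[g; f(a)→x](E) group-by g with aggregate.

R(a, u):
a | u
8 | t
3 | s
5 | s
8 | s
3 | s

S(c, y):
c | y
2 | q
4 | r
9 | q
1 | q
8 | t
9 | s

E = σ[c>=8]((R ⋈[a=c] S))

σ filters on c, owned by the right side.
E' = (R ⋈[a=c] σ[c>=8](S))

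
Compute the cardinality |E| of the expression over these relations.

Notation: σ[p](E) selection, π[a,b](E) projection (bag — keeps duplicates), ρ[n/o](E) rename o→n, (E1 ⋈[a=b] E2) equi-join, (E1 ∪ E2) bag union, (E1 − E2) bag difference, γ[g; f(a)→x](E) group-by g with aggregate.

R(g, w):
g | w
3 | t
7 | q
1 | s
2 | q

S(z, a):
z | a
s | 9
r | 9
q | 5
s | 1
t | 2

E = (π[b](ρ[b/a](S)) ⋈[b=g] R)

Stepwise |·|:
  S → 5
  ρ[b/a](S) → 5
  π[b](ρ[b/a](S)) → 5
  R → 4
  (π[b](ρ[b/a](S)) ⋈[b=g] R) → 2

|E| = 2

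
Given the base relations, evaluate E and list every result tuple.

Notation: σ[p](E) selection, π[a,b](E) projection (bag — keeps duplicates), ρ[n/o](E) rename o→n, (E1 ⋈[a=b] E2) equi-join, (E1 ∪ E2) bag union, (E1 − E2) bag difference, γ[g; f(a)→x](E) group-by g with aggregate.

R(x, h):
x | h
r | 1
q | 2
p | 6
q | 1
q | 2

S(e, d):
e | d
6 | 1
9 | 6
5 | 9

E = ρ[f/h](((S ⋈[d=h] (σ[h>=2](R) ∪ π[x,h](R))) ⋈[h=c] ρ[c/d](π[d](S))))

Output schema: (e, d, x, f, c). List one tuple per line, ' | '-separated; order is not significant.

Stepwise |·|:
  S → 3
  R → 5
  σ[h>=2](R) → 3
  R → 5
  π[x,h](R) → 5
  (σ[h>=2](R) ∪ π[x,h](R)) → 8
  (S ⋈[d=h] (σ[h>=2](R) ∪ π[x,h](R))) → 4
  S → 3
  π[d](S) → 3
  ρ[c/d](π[d](S)) → 3
  ((S ⋈[d=h] (σ[h>=2](R) ∪ π[x,h](R))) ⋈[h=c] ρ[c/d](π[d](S))) → 4
  ρ[f/h](((S ⋈[d=h] (σ[h>=2](R) ∪ π[x,h](R))) ⋈[h=c] ρ[c/d](π[d](S)))) → 4

== RESULT ==
e | d | x | f | c
6 | 1 | q | 1 | 1
6 | 1 | r | 1 | 1
9 | 6 | p | 6 | 6
9 | 6 | p | 6 | 6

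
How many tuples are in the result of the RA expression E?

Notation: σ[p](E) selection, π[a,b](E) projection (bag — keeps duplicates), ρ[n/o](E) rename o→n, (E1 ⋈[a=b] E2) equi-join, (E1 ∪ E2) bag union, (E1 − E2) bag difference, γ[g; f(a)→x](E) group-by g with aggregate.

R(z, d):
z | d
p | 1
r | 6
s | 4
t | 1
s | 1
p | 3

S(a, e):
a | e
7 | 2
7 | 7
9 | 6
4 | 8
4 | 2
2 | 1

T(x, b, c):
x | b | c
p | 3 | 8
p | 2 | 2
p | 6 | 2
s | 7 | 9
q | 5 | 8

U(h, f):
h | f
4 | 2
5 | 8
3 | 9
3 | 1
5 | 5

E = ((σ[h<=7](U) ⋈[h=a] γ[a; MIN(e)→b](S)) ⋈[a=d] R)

Per-node cardinality:
  U → 5
  σ[h<=7](U) → 5
  S → 6
  γ[a; MIN(e)→b](S) → 4
  (σ[h<=7](U) ⋈[h=a] γ[a; MIN(e)→b](S)) → 1
  R → 6
  ((σ[h<=7](U) ⋈[h=a] γ[a; MIN(e)→b](S)) ⋈[a=d] R) → 1

|E| = 1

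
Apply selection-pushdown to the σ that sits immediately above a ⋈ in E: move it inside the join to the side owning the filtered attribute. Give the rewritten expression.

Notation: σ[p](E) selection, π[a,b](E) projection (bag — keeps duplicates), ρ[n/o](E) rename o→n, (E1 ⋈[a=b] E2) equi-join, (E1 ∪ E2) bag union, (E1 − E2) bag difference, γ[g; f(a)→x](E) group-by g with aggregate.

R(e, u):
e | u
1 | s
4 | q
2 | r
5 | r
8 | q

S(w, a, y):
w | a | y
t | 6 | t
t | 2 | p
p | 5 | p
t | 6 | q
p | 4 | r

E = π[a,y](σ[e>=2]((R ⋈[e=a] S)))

σ filters on e, owned by the left side.
E' = π[a,y]((σ[e>=2](R) ⋈[e=a] S))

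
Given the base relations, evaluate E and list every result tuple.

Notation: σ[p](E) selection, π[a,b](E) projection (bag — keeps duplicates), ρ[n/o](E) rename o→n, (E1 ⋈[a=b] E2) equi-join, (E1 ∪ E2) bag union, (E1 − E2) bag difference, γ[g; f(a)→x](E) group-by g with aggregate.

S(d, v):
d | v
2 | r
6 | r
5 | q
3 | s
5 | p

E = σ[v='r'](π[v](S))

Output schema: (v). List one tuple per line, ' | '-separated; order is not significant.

Subexpression sizes:
  S → 5
  π[v](S) → 5
  σ[v='r'](π[v](S)) → 2

== RESULT ==
v
r
r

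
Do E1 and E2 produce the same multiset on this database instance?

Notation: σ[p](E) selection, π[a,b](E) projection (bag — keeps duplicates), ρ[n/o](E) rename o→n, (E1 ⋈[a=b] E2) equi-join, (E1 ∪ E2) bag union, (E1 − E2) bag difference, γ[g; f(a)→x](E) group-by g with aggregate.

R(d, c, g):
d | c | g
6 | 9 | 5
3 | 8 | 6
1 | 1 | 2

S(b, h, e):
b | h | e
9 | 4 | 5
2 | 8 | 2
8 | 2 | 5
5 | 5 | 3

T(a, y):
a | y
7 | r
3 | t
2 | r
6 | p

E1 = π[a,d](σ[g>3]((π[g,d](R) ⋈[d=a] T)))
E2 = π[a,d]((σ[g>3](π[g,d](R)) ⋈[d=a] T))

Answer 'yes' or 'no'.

E1 row counts bottom-up:
  R → 3
  π[g,d](R) → 3
  T → 4
  (π[g,d](R) ⋈[d=a] T) → 2
  σ[g>3]((π[g,d](R) ⋈[d=a] T)) → 2
  π[a,d](σ[g>3]((π[g,d](R) ⋈[d=a] T))) → 2
E2 row counts bottom-up:
  R → 3
  π[g,d](R) → 3
  σ[g>3](π[g,d](R)) → 2
  T → 4
  (σ[g>3](π[g,d](R)) ⋈[d=a] T) → 2
  π[a,d]((σ[g>3](π[g,d](R)) ⋈[d=a] T)) → 2

E1 and E2 produce the same multiset:
a | d
3 | 3
6 | 6

yes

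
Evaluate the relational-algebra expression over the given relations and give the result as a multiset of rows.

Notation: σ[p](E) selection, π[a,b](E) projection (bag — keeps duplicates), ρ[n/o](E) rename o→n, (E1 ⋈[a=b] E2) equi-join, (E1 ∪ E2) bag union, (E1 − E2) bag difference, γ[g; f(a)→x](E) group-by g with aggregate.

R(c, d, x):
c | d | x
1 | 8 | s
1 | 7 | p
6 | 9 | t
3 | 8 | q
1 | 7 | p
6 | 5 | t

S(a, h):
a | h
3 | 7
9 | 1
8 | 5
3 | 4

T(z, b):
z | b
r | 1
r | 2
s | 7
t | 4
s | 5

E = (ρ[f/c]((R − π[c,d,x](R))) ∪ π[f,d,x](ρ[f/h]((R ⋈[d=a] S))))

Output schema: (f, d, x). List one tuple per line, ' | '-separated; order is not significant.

Subexpression sizes:
  R → 6
  R → 6
  π[c,d,x](R) → 6
  (R − π[c,d,x](R)) → 0
  ρ[f/c]((R − π[c,d,x](R))) → 0
  R → 6
  S → 4
  (R ⋈[d=a] S) → 3
  ρ[f/h]((R ⋈[d=a] S)) → 3
  π[f,d,x](ρ[f/h]((R ⋈[d=a] S))) → 3
  (ρ[f/c]((R − π[c,d,x](R))) ∪ π[f,d,x](ρ[f/h]((R ⋈[d=a] S)))) → 3

== RESULT ==
f | d | x
1 | 9 | t
5 | 8 | q
5 | 8 | s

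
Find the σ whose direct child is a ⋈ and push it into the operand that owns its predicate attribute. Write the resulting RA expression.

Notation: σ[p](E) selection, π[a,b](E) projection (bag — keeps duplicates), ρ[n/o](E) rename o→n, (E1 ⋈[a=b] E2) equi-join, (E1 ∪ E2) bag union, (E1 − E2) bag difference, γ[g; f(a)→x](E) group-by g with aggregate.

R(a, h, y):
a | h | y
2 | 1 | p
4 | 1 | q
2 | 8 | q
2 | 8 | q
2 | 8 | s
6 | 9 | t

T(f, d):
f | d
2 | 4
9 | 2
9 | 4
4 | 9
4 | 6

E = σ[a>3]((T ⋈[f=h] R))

σ filters on a, owned by the right side.
E' = (T ⋈[f=h] σ[a>3](R))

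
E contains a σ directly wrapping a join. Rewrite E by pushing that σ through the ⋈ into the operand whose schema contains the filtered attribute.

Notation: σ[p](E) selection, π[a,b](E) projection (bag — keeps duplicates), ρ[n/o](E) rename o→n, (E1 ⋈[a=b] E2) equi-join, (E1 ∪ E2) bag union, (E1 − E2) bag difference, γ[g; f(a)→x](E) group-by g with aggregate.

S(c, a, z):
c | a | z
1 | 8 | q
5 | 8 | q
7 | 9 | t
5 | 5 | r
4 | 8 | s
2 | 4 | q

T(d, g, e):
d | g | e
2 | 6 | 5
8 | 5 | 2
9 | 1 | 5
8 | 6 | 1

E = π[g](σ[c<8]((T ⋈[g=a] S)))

σ filters on c, owned by the right side.
E' = π[g]((T ⋈[g=a] σ[c<8](S)))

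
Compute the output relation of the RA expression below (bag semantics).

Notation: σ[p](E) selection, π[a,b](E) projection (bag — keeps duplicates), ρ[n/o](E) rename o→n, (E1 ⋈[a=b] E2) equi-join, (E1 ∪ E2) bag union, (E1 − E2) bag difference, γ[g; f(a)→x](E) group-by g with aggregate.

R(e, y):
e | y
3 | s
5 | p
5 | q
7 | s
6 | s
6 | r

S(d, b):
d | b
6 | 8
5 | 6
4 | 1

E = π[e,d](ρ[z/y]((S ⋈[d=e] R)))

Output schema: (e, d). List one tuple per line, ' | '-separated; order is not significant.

Subexpression sizes:
  S → 3
  R → 6
  (S ⋈[d=e] R) → 4
  ρ[z/y]((S ⋈[d=e] R)) → 4
  π[e,d](ρ[z/y]((S ⋈[d=e] R))) → 4

== RESULT ==
e | d
5 | 5
5 | 5
6 | 6
6 | 6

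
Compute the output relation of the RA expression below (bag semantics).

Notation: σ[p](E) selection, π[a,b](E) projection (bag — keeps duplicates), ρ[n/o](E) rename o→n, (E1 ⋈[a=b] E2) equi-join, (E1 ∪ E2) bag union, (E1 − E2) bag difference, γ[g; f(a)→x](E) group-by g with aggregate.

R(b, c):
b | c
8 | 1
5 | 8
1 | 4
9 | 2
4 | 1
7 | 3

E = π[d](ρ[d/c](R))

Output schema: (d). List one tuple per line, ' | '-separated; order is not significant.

Stepwise |·|:
  R → 6
  ρ[d/c](R) → 6
  π[d](ρ[d/c](R)) → 6

== RESULT ==
d
1
1
2
3
4
8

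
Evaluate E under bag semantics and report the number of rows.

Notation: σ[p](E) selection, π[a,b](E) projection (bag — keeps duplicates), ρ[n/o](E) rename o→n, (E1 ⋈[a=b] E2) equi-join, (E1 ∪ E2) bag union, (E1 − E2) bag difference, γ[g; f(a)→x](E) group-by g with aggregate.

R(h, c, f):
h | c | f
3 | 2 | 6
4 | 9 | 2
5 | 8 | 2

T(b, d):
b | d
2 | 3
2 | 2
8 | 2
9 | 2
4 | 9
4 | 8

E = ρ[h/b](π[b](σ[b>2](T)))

Per-node cardinality:
  T → 6
  σ[b>2](T) → 4
  π[b](σ[b>2](T)) → 4
  ρ[h/b](π[b](σ[b>2](T))) → 4

|E| = 4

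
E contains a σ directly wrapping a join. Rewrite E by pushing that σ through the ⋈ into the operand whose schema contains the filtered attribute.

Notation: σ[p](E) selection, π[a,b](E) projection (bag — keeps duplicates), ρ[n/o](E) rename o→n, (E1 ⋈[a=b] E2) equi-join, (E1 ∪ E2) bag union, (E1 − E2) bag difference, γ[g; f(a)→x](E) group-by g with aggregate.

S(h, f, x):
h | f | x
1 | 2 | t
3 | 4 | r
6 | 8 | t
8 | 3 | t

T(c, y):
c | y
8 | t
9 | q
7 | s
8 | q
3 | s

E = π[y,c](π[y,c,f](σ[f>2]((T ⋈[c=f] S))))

σ filters on f, owned by the right side.
E' = π[y,c](π[y,c,f]((T ⋈[c=f] σ[f>2](S))))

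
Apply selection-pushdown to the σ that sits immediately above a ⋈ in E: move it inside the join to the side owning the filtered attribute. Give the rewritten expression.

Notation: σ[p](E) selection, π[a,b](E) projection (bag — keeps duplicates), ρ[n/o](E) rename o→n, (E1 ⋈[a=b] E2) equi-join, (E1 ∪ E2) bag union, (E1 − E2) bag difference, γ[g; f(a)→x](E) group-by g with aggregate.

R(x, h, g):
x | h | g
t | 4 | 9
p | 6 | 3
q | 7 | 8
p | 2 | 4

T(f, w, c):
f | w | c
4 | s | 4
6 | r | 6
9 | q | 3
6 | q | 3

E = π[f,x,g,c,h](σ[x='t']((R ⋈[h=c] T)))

σ filters on x, owned by the left side.
E' = π[f,x,g,c,h]((σ[x='t'](R) ⋈[h=c] T))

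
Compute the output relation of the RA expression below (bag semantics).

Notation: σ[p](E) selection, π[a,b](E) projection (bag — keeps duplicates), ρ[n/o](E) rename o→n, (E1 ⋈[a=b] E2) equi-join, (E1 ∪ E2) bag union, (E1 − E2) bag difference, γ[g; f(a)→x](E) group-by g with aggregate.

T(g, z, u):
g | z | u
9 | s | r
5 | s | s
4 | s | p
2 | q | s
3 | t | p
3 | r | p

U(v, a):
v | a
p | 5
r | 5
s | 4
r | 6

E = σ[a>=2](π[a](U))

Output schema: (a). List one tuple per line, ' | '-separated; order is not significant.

Row counts bottom-up:
  U → 4
  π[a](U) → 4
  σ[a>=2](π[a](U)) → 4

== RESULT ==
a
4
5
5
6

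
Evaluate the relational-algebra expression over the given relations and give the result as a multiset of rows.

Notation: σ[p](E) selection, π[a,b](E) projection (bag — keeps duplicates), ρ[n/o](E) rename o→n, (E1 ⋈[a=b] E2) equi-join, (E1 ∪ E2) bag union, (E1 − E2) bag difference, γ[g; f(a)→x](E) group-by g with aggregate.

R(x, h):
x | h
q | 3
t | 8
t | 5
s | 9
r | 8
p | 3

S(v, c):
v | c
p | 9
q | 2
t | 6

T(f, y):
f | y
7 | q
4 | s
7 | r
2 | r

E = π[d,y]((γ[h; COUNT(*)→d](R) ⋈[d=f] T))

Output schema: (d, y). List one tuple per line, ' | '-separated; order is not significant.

Per-node cardinality:
  R → 6
  γ[h; COUNT(*)→d](R) → 4
  T → 4
  (γ[h; COUNT(*)→d](R) ⋈[d=f] T) → 2
  π[d,y]((γ[h; COUNT(*)→d](R) ⋈[d=f] T)) → 2

== RESULT ==
d | y
2 | r
2 | r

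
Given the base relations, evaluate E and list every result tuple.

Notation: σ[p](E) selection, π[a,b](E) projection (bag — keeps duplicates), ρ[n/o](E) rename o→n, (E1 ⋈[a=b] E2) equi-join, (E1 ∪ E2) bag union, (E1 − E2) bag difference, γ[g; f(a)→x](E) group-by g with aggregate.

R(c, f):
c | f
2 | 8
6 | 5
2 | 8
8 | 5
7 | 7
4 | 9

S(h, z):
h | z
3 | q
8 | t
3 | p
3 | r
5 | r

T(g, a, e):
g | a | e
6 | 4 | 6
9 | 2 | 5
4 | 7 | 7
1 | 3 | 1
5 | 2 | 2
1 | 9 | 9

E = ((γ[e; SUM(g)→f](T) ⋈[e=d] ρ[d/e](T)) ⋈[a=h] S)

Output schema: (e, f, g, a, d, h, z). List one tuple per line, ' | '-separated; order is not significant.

Row counts bottom-up:
  T → 6
  γ[e; SUM(g)→f](T) → 6
  T → 6
  ρ[d/e](T) → 6
  (γ[e; SUM(g)→f](T) ⋈[e=d] ρ[d/e](T)) → 6
  S → 5
  ((γ[e; SUM(g)→f](T) ⋈[e=d] ρ[d/e](T)) ⋈[a=h] S) → 3

== RESULT ==
e | f | g | a | d | h | z
1 | 1 | 1 | 3 | 1 | 3 | p
1 | 1 | 1 | 3 | 1 | 3 | q
1 | 1 | 1 | 3 | 1 | 3 | r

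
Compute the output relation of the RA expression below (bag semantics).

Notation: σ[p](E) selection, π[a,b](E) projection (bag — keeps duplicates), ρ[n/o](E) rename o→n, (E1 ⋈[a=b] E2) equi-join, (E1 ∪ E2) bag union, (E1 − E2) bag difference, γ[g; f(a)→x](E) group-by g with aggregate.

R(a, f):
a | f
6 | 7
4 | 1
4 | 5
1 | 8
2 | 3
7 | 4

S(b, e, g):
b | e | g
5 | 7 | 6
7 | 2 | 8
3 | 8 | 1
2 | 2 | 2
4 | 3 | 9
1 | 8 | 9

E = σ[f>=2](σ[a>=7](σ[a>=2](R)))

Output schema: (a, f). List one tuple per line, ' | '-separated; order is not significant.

Row counts bottom-up:
  R → 6
  σ[a>=2](R) → 5
  σ[a>=7](σ[a>=2](R)) → 1
  σ[f>=2](σ[a>=7](σ[a>=2](R))) → 1

== RESULT ==
a | f
7 | 4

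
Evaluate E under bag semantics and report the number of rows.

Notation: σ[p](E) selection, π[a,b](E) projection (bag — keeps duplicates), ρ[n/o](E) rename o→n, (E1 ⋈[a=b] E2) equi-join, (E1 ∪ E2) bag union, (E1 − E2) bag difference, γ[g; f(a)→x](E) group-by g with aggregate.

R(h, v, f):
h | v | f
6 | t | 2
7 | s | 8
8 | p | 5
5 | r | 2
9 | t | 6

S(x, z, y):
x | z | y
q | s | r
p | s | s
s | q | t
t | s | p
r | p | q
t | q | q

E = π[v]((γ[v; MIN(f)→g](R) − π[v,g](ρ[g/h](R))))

Subexpression sizes:
  R → 5
  γ[v; MIN(f)→g](R) → 4
  R → 5
  ρ[g/h](R) → 5
  π[v,g](ρ[g/h](R)) → 5
  (γ[v; MIN(f)→g](R) − π[v,g](ρ[g/h](R))) → 4
  π[v]((γ[v; MIN(f)→g](R) − π[v,g](ρ[g/h](R)))) → 4

|E| = 4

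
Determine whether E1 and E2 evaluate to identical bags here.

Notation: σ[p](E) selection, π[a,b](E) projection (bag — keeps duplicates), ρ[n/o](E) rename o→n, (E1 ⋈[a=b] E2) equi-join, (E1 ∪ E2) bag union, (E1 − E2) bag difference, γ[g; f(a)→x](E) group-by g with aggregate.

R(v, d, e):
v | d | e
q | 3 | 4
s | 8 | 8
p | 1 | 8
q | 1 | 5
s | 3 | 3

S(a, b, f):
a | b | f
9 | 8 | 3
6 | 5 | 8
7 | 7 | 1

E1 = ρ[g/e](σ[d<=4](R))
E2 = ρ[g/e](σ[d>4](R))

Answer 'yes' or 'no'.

E1 row counts bottom-up:
  R → 5
  σ[d<=4](R) → 4
  ρ[g/e](σ[d<=4](R)) → 4
E2 row counts bottom-up:
  R → 5
  σ[d>4](R) → 1
  ρ[g/e](σ[d>4](R)) → 1

E1 result:
v | d | g
p | 1 | 8
q | 1 | 5
q | 3 | 4
s | 3 | 3
E2 result:
v | d | g
s | 8 | 8
Witness: ('s', 8, 8) appears 0× in E1 but 1× in E2.

no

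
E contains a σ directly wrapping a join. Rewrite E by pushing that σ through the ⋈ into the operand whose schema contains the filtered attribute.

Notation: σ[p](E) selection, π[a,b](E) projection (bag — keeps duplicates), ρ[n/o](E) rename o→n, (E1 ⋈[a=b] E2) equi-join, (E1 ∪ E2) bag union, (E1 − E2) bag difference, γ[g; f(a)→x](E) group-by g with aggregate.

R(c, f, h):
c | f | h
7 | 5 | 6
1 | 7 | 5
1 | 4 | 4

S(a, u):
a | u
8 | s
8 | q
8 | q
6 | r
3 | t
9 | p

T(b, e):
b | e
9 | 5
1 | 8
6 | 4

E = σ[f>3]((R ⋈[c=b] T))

σ filters on f, owned by the left side.
E' = (σ[f>3](R) ⋈[c=b] T)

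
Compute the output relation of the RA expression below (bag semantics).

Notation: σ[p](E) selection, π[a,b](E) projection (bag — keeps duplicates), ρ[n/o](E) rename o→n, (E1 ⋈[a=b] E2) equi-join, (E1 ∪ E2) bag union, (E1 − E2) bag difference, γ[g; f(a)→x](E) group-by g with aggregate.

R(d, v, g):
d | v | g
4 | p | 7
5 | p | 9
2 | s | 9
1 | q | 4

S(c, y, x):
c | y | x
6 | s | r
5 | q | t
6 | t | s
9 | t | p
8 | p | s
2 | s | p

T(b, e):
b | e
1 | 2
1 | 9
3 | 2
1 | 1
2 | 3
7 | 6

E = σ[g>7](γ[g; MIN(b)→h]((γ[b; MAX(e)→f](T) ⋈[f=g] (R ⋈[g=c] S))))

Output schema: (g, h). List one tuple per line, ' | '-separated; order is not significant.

Row counts bottom-up:
  T → 6
  γ[b; MAX(e)→f](T) → 4
  R → 4
  S → 6
  (R ⋈[g=c] S) → 2
  (γ[b; MAX(e)→f](T) ⋈[f=g] (R ⋈[g=c] S)) → 2
  γ[g; MIN(b)→h]((γ[b; MAX(e)→f](T) ⋈[f=g] (R ⋈[g=c] S))) → 1
  σ[g>7](γ[g; MIN(b)→h]((γ[b; MAX(e)→f](T) ⋈[f=g] (R ⋈[g=c] S)))) → 1

== RESULT ==
g | h
9 | 1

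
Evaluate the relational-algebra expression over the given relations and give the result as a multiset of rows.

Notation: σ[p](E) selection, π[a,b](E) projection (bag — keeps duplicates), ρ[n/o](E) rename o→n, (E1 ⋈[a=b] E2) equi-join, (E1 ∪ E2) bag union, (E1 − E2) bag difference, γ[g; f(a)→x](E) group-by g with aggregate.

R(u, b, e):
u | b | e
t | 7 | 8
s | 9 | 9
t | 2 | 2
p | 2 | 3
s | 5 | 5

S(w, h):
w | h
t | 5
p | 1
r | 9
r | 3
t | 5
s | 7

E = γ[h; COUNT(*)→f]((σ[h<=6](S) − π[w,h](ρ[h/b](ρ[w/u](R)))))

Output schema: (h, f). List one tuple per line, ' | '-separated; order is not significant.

Row counts bottom-up:
  S → 6
  σ[h<=6](S) → 4
  R → 5
  ρ[w/u](R) → 5
  ρ[h/b](ρ[w/u](R)) → 5
  π[w,h](ρ[h/b](ρ[w/u](R))) → 5
  (σ[h<=6](S) − π[w,h](ρ[h/b](ρ[w/u](R)))) → 4
  γ[h; COUNT(*)→f]((σ[h<=6](S) − π[w,h](ρ[h/b](ρ[w/u](R))))) → 3

== RESULT ==
h | f
1 | 1
3 | 1
5 | 2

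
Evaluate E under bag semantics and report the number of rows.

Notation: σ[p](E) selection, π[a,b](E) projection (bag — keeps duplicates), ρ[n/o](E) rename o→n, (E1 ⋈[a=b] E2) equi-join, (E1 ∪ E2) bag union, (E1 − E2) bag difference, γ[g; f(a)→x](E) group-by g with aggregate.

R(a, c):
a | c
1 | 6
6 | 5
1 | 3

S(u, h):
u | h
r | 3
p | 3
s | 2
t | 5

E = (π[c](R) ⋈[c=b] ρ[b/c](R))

Subexpression sizes:
  R → 3
  π[c](R) → 3
  R → 3
  ρ[b/c](R) → 3
  (π[c](R) ⋈[c=b] ρ[b/c](R)) → 3

|E| = 3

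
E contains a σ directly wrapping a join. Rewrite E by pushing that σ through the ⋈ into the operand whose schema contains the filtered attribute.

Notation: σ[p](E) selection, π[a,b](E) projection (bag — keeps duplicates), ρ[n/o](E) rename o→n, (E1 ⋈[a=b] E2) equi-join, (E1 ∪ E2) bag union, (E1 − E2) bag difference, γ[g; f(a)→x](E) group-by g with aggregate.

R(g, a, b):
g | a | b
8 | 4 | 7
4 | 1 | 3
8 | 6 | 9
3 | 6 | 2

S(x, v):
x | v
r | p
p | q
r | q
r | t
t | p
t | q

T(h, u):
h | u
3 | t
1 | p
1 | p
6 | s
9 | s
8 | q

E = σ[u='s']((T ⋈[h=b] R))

σ filters on u, owned by the left side.
E' = (σ[u='s'](T) ⋈[h=b] R)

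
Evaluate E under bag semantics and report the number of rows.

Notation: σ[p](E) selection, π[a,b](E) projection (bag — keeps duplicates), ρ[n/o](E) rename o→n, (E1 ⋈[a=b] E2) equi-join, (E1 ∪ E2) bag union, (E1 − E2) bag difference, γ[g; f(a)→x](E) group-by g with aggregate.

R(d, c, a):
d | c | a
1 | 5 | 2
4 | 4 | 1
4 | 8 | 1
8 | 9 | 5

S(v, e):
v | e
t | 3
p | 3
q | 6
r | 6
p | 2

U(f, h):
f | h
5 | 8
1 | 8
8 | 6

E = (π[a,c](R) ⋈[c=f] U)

Stepwise |·|:
  R → 4
  π[a,c](R) → 4
  U → 3
  (π[a,c](R) ⋈[c=f] U) → 2

|E| = 2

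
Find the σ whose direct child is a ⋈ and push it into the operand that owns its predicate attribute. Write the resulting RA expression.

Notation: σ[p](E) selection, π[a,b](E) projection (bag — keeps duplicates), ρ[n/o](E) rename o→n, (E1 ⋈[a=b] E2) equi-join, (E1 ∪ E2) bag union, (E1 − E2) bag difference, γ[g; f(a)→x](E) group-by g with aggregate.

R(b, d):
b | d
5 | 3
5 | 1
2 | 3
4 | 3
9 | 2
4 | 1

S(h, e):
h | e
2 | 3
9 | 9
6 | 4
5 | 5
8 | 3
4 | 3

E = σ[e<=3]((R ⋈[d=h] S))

σ filters on e, owned by the right side.
E' = (R ⋈[d=h] σ[e<=3](S))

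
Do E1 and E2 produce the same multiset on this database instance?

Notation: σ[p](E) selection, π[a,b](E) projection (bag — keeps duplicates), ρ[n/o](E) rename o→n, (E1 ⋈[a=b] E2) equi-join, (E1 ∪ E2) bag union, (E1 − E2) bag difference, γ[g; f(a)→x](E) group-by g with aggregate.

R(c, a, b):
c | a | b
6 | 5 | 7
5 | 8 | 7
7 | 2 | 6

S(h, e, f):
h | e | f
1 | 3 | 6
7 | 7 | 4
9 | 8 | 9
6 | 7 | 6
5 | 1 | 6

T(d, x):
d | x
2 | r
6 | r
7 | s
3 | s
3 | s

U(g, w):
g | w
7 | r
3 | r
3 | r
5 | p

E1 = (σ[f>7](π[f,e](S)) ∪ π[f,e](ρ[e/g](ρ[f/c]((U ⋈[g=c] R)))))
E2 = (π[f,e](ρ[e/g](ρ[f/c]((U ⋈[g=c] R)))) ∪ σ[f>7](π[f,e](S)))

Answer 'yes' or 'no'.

E1 stepwise |·|:
  S → 5
  π[f,e](S) → 5
  σ[f>7](π[f,e](S)) → 1
  U → 4
  R → 3
  (U ⋈[g=c] R) → 2
  ρ[f/c]((U ⋈[g=c] R)) → 2
  ρ[e/g](ρ[f/c]((U ⋈[g=c] R))) → 2
  π[f,e](ρ[e/g](ρ[f/c]((U ⋈[g=c] R)))) → 2
  (σ[f>7](π[f,e](S)) ∪ π[f,e](ρ[e/g](ρ[f/c]((U ⋈[g=c] R))))) → 3
E2 stepwise |·|:
  U → 4
  R → 3
  (U ⋈[g=c] R) → 2
  ρ[f/c]((U ⋈[g=c] R)) → 2
  ρ[e/g](ρ[f/c]((U ⋈[g=c] R))) → 2
  π[f,e](ρ[e/g](ρ[f/c]((U ⋈[g=c] R)))) → 2
  S → 5
  π[f,e](S) → 5
  σ[f>7](π[f,e](S)) → 1
  (π[f,e](ρ[e/g](ρ[f/c]((U ⋈[g=c] R)))) ∪ σ[f>7](π[f,e](S))) → 3

E1 and E2 produce the same multiset:
f | e
5 | 5
7 | 7
9 | 8

yes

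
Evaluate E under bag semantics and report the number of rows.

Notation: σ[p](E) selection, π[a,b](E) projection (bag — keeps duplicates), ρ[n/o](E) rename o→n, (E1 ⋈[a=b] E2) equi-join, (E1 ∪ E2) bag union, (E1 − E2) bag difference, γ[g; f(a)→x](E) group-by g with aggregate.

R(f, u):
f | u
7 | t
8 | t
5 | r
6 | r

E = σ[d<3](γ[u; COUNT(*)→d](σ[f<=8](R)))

Subexpression sizes:
  R → 4
  σ[f<=8](R) → 4
  γ[u; COUNT(*)→d](σ[f<=8](R)) → 2
  σ[d<3](γ[u; COUNT(*)→d](σ[f<=8](R))) → 2

|E| = 2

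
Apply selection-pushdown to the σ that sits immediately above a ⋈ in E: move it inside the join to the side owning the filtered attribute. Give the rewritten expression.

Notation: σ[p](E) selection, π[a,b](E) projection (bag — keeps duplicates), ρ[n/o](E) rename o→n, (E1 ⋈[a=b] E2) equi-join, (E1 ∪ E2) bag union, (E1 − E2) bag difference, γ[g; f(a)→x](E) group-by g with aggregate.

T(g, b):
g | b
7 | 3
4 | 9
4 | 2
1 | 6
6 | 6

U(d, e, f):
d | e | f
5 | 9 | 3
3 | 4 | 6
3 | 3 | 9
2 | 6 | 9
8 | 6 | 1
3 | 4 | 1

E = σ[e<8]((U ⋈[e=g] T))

σ filters on e, owned by the left side.
E' = (σ[e<8](U) ⋈[e=g] T)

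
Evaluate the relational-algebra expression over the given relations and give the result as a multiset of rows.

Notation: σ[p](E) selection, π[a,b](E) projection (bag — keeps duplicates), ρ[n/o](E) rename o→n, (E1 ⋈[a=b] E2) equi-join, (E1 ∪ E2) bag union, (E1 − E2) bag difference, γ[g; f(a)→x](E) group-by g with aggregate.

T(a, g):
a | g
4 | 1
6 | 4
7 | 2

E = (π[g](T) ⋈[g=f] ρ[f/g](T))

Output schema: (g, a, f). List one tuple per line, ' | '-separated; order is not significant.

Per-node cardinality:
  T → 3
  π[g](T) → 3
  T → 3
  ρ[f/g](T) → 3
  (π[g](T) ⋈[g=f] ρ[f/g](T)) → 3

== RESULT ==
g | a | f
1 | 4 | 1
2 | 7 | 2
4 | 6 | 4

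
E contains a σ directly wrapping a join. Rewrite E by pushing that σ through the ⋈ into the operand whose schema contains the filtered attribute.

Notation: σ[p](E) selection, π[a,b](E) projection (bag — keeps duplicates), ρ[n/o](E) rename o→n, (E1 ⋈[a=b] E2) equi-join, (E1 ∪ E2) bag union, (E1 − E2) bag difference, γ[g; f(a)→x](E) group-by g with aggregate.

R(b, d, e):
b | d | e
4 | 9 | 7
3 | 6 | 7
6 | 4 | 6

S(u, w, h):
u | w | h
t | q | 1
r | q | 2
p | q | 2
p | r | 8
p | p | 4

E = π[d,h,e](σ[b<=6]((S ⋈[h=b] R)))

σ filters on b, owned by the right side.
E' = π[d,h,e]((S ⋈[h=b] σ[b<=6](R)))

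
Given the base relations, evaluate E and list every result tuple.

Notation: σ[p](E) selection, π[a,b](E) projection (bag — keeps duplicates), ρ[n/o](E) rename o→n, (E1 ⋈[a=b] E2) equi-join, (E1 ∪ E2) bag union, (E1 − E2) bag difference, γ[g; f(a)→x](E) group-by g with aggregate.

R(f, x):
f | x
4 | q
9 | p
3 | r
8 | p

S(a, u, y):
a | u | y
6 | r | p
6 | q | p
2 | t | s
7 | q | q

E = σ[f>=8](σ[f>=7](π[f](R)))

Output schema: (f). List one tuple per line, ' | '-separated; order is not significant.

Per-node cardinality:
  R → 4
  π[f](R) → 4
  σ[f>=7](π[f](R)) → 2
  σ[f>=8](σ[f>=7](π[f](R))) → 2

== RESULT ==
f
8
9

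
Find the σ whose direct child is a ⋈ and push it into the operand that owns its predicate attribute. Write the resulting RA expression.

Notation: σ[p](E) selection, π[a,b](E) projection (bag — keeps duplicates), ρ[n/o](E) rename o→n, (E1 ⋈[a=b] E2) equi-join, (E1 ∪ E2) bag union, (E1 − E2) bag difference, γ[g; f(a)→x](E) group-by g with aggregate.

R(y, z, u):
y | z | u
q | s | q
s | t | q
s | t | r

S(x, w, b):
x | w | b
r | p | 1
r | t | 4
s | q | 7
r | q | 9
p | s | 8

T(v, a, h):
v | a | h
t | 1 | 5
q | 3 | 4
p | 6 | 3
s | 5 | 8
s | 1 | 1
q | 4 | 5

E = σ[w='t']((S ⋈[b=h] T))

σ filters on w, owned by the left side.
E' = (σ[w='t'](S) ⋈[b=h] T)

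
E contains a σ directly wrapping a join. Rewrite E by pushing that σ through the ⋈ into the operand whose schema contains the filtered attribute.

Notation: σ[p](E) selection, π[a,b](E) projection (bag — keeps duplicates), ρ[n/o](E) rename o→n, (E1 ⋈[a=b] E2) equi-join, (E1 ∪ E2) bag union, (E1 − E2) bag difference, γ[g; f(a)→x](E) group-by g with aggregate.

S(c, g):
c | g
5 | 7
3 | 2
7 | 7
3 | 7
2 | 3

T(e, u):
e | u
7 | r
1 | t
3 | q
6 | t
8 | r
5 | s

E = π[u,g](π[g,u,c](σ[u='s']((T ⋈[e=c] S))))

σ filters on u, owned by the left side.
E' = π[u,g](π[g,u,c]((σ[u='s'](T) ⋈[e=c] S)))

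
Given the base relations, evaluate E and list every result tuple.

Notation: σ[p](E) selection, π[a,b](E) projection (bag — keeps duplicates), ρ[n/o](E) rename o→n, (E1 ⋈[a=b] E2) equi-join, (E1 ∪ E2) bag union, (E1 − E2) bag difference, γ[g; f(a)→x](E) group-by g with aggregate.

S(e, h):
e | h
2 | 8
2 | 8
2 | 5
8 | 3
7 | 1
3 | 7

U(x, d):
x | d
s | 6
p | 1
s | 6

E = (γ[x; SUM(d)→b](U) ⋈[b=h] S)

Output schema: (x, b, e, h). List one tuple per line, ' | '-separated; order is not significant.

Subexpression sizes:
  U → 3
  γ[x; SUM(d)→b](U) → 2
  S → 6
  (γ[x; SUM(d)→b](U) ⋈[b=h] S) → 1

== RESULT ==
x | b | e | h
p | 1 | 7 | 1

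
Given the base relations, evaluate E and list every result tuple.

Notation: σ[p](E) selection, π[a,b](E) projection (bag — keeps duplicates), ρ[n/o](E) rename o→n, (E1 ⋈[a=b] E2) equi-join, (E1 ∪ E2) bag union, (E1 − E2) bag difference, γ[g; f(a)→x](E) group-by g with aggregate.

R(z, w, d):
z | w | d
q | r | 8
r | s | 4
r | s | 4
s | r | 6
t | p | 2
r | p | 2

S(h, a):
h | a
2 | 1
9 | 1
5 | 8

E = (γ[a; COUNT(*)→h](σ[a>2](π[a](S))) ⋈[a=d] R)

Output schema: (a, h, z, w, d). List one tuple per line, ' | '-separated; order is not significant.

Per-node cardinality:
  S → 3
  π[a](S) → 3
  σ[a>2](π[a](S)) → 1
  γ[a; COUNT(*)→h](σ[a>2](π[a](S))) → 1
  R → 6
  (γ[a; COUNT(*)→h](σ[a>2](π[a](S))) ⋈[a=d] R) → 1

== RESULT ==
a | h | z | w | d
8 | 1 | q | r | 8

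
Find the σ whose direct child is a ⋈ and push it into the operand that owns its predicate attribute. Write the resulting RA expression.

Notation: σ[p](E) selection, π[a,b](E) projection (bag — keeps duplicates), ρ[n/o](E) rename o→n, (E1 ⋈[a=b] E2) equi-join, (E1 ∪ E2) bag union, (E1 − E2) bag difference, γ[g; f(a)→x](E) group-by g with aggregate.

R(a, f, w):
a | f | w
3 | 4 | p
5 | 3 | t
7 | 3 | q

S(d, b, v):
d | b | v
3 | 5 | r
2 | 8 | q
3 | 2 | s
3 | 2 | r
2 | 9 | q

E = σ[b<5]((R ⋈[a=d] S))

σ filters on b, owned by the right side.
E' = (R ⋈[a=d] σ[b<5](S))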